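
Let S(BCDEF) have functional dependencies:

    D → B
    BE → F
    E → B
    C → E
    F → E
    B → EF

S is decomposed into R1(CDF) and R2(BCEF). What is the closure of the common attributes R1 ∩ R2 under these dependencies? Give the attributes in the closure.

BCEF

R1 ∩ R2 = {CF}.
C → E applies, adding E
E → B applies, adding B
Closure: {BCEF}.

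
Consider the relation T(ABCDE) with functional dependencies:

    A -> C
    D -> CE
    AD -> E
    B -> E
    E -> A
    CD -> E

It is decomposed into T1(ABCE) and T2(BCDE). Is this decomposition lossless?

Common attributes: T1 ∩ T2 = {BCE}.
Closure of {BCE}: E → A applies, adding A. So (BCE)⁺ = {ABCE}.
This closure contains every attribute of T1, so T1 ∩ T2 → T1. The join is lossless.

Yes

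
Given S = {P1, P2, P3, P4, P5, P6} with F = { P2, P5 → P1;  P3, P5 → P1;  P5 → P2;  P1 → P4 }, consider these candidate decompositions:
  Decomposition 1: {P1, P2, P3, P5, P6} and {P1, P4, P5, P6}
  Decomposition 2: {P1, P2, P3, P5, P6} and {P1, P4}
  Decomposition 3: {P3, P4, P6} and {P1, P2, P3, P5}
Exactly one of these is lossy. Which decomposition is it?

Decomposition 3

Decomposition 1: common = {P1, P5, P6}, closure = {P1, P2, P4, P5, P6} → lossless.
Decomposition 2: common = {P1}, closure = {P1, P4} → lossless.
Decomposition 3: common = {P3}, closure = {P3} → lossy.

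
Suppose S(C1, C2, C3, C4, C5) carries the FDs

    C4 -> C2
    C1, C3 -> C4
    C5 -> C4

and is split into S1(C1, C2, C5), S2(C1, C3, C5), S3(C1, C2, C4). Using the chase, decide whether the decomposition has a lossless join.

Chase test. Columns are C1, C2, C3, C4, C5; row i has aⱼ where attribute j ∈ Si, else bᵢⱼ.
Initial tableau (one row per fragment):
  row 1: a1 a2 b13 b14 a5
  row 2: a1 b22 a3 b24 a5
  row 3: a1 a2 b33 a4 b35
Rows 1 and 2 agree on C5; apply C5→C4 and equate their C4 entries.
Rows 1 and 2 agree on C4; apply C4→C2 and equate their C2 entries.
No row becomes fully distinguished — the join is lossy.

No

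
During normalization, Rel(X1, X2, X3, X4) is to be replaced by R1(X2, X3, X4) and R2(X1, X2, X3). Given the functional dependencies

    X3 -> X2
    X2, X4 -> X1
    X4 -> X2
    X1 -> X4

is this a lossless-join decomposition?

Common attributes: R1 ∩ R2 = {X2, X3}.
No dependency enlarges {X2, X3}, so (X2, X3)⁺ = {X2, X3}.
The closure contains neither all of R1 = {X2, X3, X4} nor all of R2 = {X1, X2, X3}, so the common attributes are not a superkey of either fragment. The join is lossy.

No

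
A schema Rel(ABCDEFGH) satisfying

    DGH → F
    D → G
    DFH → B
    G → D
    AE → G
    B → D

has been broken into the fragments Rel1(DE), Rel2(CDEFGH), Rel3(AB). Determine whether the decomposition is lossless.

Chase test. Columns are ABCDEFGH; row i has aⱼ where attribute j ∈ Reli, else bᵢⱼ.
Initial tableau (one row per fragment):
  row 1: b11 b12 b13 a4 a5 b16 b17 b18
  row 2: b21 b22 a3 a4 a5 a6 a7 a8
  row 3: a1 a2 b33 b34 b35 b36 b37 b38
Rows 1 and 2 agree on D; apply D→G and equate their G entries.
No row becomes fully distinguished — the join is lossy.

No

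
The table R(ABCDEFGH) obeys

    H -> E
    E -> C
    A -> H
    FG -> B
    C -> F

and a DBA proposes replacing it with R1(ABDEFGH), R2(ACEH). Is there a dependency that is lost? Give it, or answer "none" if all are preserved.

Check C → F: no single fragment contains all of {CF}, and the restricted closure of {C} across the fragments never reaches {F}.
H → E is preserved.
E → C is preserved.
A → H is preserved.
FG → B is preserved.

C -> F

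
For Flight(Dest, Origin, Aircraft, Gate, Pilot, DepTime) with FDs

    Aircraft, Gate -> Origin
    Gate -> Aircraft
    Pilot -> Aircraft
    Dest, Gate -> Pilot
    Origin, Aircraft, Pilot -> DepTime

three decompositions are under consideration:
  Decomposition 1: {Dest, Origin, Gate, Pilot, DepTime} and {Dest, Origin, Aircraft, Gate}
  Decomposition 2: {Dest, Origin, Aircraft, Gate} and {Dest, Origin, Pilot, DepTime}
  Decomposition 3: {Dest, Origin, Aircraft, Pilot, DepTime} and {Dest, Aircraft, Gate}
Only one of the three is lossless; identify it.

Decomposition 1

Decomposition 1: common = {Dest, Origin, Gate}, closure = {Dest, Origin, Aircraft, Gate, Pilot, DepTime} → lossless.
Decomposition 2: common = {Dest, Origin}, closure = {Dest, Origin} → lossy.
Decomposition 3: common = {Dest, Aircraft}, closure = {Dest, Aircraft} → lossy.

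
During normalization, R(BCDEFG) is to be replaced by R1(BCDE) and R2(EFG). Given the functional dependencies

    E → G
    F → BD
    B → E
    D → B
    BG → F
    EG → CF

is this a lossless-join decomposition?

Yes

Common attributes: R1 ∩ R2 = {E}.
Closure of {E}: E → G applies, adding G; EG → CF applies, adding CF; F → BD applies, adding BD. So (E)⁺ = {BCDEFG}.
This closure contains every attribute of R1, so R1 ∩ R2 → R1. The join is lossless.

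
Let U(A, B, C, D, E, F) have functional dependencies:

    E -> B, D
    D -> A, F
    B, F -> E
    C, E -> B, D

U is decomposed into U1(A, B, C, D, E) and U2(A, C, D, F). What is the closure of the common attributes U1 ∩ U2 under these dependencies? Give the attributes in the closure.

A, C, D, F

U1 ∩ U2 = {A, C, D}.
D → A, F applies, adding F
Closure: {A, C, D, F}.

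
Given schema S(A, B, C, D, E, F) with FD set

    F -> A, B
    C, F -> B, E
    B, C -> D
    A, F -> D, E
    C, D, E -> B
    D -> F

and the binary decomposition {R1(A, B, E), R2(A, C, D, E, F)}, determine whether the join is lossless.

Common attributes: R1 ∩ R2 = {A, E}.
No dependency enlarges {A, E}, so (A, E)⁺ = {A, E}.
The closure contains neither all of R1 = {A, B, E} nor all of R2 = {A, C, D, E, F}, so the common attributes are not a superkey of either fragment. The join is lossy.

No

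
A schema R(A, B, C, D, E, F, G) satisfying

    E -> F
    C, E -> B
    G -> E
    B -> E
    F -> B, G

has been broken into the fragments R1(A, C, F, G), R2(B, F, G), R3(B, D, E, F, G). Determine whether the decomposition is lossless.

No

Chase test. Columns are A, B, C, D, E, F, G; row i has aⱼ where attribute j ∈ Ri, else bᵢⱼ.
Initial tableau (one row per fragment):
  row 1: a1 b12 a3 b14 b15 a6 a7
  row 2: b21 a2 b23 b24 b25 a6 a7
  row 3: b31 a2 b33 a4 a5 a6 a7
Rows 1 and 2 agree on G; apply G→E and equate their E entries.
Rows 1 and 3 agree on G; apply G→E and equate their E entries.
Rows 1 and 2 agree on F; apply F→B, G and equate their B, G entries.
No row becomes fully distinguished — the join is lossy.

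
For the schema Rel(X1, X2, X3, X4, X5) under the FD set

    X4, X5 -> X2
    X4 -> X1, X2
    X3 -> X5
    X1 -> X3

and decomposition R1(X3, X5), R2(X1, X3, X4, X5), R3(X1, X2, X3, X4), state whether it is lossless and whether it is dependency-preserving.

Lossless test (chase): Rows 2 and 3 agree on X4; apply X4→X1, X2 and equate their X1, X2 entries. Rows 1 and 3 agree on X3; apply X3→X5 and equate their X5 entries. Row 2 is now all distinguished symbols — the join is lossless.
Dependency preservation: X4, X5 → X2 is not contained in any single fragment, but the restricted closure of its left-hand side across the fragments still reaches the right-hand side; the remaining FDs each lie inside some fragment. All dependencies are preserved.

lossless and dependency-preserving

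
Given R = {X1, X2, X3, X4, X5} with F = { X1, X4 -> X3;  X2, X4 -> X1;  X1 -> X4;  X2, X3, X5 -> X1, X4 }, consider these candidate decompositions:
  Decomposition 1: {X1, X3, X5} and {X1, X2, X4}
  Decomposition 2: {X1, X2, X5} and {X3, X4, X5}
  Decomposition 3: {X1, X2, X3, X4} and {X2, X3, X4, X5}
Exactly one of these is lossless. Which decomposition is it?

Decomposition 1: common = {X1}, closure = {X1, X3, X4} → lossy.
Decomposition 2: common = {X5}, closure = {X5} → lossy.
Decomposition 3: common = {X2, X3, X4}, closure = {X1, X2, X3, X4} → lossless.

Decomposition 3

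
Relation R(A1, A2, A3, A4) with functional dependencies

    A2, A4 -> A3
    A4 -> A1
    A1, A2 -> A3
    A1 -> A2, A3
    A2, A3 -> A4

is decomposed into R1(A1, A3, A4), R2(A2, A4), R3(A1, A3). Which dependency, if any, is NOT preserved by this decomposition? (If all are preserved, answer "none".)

A2, A3 -> A4

Check A2, A3 → A4: no single fragment contains all of {A2, A3, A4}, and the restricted closure of {A2, A3} across the fragments never reaches {A4}.
A2, A4 → A3 is preserved.
A4 → A1 is preserved.
A1, A2 → A3 is preserved.
A1 → A2, A3 is preserved.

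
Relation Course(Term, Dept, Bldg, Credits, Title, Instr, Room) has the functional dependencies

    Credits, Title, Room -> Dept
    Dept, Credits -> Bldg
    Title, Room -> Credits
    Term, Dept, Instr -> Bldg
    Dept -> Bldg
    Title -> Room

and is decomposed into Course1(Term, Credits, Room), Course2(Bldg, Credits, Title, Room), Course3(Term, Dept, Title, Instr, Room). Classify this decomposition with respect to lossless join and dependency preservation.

Lossless test (chase): Rows 2 and 3 agree on Title, Room; apply Title, Room→Credits and equate their Credits entries. Rows 2 and 3 agree on Credits, Title, Room; apply Credits, Title, Room→Dept and equate their Dept entries. Rows 2 and 3 agree on Dept, Credits; apply Dept, Credits→Bldg and equate their Bldg entries. Row 3 is now all distinguished symbols — the join is lossless.
Dependency preservation: the restricted closure of {Dept, Credits} across the fragments never reaches {Bldg}, so Dept, Credits → Bldg cannot be enforced without a join — not preserved.

lossless but not dependency-preserving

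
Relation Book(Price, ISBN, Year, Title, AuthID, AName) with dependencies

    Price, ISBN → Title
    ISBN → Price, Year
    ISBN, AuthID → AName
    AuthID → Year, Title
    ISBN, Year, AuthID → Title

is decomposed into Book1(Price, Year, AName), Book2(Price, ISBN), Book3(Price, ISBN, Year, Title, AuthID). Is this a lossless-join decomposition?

Chase test. Columns are Price, ISBN, Year, Title, AuthID, AName; row i has aⱼ where attribute j ∈ Booki, else bᵢⱼ.
Initial tableau (one row per fragment):
  row 1: a1 b12 a3 b14 b15 a6
  row 2: a1 a2 b23 b24 b25 b26
  row 3: a1 a2 a3 a4 a5 b36
Rows 2 and 3 agree on Price, ISBN; apply Price, ISBN→Title and equate their Title entries.
Rows 2 and 3 agree on ISBN; apply ISBN→Price, Year and equate their Price, Year entries.
No row becomes fully distinguished — the join is lossy.

No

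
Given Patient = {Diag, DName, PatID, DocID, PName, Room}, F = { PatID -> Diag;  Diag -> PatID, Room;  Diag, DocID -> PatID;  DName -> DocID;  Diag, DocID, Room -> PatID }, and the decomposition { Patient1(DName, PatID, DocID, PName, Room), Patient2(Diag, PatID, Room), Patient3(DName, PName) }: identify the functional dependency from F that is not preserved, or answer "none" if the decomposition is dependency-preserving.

none

PatID → Diag lies within Patient2.
Diag → PatID, Room lies within Patient2.
Diag, DocID → PatID: restricted closure across fragments reaches PatID.
DName → DocID lies within Patient1.
Diag, DocID, Room → PatID: restricted closure across fragments reaches PatID.
Every dependency is enforceable on the fragments, so the decomposition is dependency-preserving.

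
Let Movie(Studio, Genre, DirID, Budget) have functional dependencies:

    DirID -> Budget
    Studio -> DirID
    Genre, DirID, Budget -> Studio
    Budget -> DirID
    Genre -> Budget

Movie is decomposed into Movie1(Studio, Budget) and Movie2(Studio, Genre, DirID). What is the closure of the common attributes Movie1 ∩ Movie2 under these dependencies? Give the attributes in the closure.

Studio, DirID, Budget

Movie1 ∩ Movie2 = {Studio}.
Studio → DirID applies, adding DirID
DirID → Budget applies, adding Budget
Closure: {Studio, DirID, Budget}.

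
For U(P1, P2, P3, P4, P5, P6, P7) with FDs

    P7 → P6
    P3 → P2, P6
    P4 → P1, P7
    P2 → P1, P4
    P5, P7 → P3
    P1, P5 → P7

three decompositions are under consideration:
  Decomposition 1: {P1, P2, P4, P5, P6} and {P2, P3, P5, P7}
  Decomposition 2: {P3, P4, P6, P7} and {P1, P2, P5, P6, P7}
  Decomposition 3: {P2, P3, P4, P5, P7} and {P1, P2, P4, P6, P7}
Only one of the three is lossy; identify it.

Decomposition 2

Decomposition 1: common = {P2, P5}, closure = {P1, P2, P3, P4, P5, P6, P7} → lossless.
Decomposition 2: common = {P6, P7}, closure = {P6, P7} → lossy.
Decomposition 3: common = {P2, P4, P7}, closure = {P1, P2, P4, P6, P7} → lossless.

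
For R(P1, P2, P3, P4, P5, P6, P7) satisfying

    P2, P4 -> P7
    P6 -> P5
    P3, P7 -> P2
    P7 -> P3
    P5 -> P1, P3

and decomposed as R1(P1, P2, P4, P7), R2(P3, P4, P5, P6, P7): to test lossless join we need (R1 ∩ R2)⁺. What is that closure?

P2, P3, P4, P7

R1 ∩ R2 = {P4, P7}.
P7 → P3 applies, adding P3
P3, P7 → P2 applies, adding P2
Closure: {P2, P3, P4, P7}.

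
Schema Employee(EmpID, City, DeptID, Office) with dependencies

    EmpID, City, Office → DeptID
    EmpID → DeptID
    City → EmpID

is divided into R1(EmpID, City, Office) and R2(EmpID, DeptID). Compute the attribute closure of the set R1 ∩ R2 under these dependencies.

R1 ∩ R2 = {EmpID}.
EmpID → DeptID applies, adding DeptID
Closure: {EmpID, DeptID}.

EmpID, DeptID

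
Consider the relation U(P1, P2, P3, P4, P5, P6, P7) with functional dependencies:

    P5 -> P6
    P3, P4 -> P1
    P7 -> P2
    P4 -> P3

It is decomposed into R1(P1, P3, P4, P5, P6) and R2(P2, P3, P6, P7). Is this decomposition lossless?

Common attributes: R1 ∩ R2 = {P3, P6}.
No dependency enlarges {P3, P6}, so (P3, P6)⁺ = {P3, P6}.
The closure contains neither all of R1 = {P1, P3, P4, P5, P6} nor all of R2 = {P2, P3, P6, P7}, so the common attributes are not a superkey of either fragment. The join is lossy.

No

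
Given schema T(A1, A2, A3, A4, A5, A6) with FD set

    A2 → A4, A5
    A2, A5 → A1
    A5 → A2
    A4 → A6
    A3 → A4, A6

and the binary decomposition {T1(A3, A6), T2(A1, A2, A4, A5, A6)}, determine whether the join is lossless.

Common attributes: T1 ∩ T2 = {A6}.
No dependency enlarges {A6}, so (A6)⁺ = {A6}.
The closure contains neither all of T1 = {A3, A6} nor all of T2 = {A1, A2, A4, A5, A6}, so the common attributes are not a superkey of either fragment. The join is lossy.

No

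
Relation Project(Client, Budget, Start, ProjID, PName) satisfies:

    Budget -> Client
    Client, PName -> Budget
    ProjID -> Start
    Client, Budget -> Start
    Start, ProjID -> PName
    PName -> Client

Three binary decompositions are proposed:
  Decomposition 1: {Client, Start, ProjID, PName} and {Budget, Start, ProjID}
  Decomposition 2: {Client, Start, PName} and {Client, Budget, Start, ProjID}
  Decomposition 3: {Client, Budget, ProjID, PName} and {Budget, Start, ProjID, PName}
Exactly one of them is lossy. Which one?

Decomposition 1: common = {Start, ProjID}, closure = {Client, Budget, Start, ProjID, PName} → lossless.
Decomposition 2: common = {Client, Start}, closure = {Client, Start} → lossy.
Decomposition 3: common = {Budget, ProjID, PName}, closure = {Client, Budget, Start, ProjID, PName} → lossless.

Decomposition 2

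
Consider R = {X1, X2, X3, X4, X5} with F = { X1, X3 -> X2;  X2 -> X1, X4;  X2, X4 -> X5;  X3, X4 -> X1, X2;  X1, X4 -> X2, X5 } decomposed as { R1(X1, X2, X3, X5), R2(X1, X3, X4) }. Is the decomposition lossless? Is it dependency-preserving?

Lossless test: (X1, X3)⁺ = {X1, X2, X3, X4, X5}, which contains all of one fragment — lossless.
Dependency preservation: the restricted closure of {X2} across the fragments never reaches {X1, X4}, so X2 → X1, X4 cannot be enforced without a join — not preserved.

lossless but not dependency-preserving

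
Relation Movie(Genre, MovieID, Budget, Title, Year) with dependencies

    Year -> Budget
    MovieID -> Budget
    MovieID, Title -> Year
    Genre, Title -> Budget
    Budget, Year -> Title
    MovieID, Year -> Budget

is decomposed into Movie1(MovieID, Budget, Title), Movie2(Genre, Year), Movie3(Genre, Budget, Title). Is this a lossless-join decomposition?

Chase test. Columns are Genre, MovieID, Budget, Title, Year; row i has aⱼ where attribute j ∈ Moviei, else bᵢⱼ.
Initial tableau (one row per fragment):
  row 1: b11 a2 a3 a4 b15
  row 2: a1 b22 b23 b24 a5
  row 3: a1 b32 a3 a4 b35
No row becomes fully distinguished — the join is lossy.

No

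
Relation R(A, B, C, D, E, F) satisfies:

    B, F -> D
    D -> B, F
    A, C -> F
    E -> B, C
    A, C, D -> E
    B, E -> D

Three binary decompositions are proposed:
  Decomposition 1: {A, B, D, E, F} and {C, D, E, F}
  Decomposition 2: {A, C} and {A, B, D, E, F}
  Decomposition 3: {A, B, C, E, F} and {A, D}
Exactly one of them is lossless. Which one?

Decomposition 1

Decomposition 1: common = {D, E, F}, closure = {B, C, D, E, F} → lossless.
Decomposition 2: common = {A}, closure = {A} → lossy.
Decomposition 3: common = {A}, closure = {A} → lossy.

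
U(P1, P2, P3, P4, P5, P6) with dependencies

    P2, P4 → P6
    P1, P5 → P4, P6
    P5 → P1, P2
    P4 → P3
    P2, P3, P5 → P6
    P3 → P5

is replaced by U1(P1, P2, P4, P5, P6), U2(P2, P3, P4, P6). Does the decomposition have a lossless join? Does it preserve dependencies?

lossless and dependency-preserving

Lossless test: (P2, P4, P6)⁺ = {P1, P2, P3, P4, P5, P6}, which contains all of one fragment — lossless.
Dependency preservation: P2, P3, P5 → P6; P3 → P5 are not contained in any single fragment, but the restricted closure of each left-hand side across the fragments still reaches the right-hand side; the remaining FDs each lie inside some fragment. All dependencies are preserved.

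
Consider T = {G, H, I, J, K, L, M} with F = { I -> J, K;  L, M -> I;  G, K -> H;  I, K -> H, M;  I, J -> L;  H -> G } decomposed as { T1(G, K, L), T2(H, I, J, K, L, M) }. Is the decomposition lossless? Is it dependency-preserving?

lossy and not dependency-preserving

Lossless test: (K, L)⁺ = {K, L}, which is a superkey of neither fragment — lossy.
Dependency preservation: the restricted closure of {G, K} across the fragments never reaches {H}, so G, K → H cannot be enforced without a join — not preserved.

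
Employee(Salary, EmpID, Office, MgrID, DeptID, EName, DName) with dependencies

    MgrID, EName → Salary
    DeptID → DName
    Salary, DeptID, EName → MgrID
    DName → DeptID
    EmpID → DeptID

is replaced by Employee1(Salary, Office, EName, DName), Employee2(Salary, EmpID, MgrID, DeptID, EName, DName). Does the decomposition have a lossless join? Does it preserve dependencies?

lossy but dependency-preserving

Lossless test: (Salary, EName, DName)⁺ = {Salary, MgrID, DeptID, EName, DName}, which is a superkey of neither fragment — lossy.
Dependency preservation: every FD's attributes lie within a single fragment, so each can be enforced locally — preserved.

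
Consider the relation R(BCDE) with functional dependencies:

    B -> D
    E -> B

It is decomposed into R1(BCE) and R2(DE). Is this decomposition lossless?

Common attributes: R1 ∩ R2 = {E}.
Closure of {E}: E → B applies, adding B; B → D applies, adding D. So (E)⁺ = {BDE}.
This closure contains every attribute of R2, so R1 ∩ R2 → R2. The join is lossless.

Yes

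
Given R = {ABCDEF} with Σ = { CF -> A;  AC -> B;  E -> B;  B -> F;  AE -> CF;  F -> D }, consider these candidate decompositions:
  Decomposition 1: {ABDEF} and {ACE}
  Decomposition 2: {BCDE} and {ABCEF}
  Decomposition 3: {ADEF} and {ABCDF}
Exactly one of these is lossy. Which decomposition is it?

Decomposition 1: common = {AE}, closure = {ABCDEF} → lossless.
Decomposition 2: common = {BCE}, closure = {ABCDEF} → lossless.
Decomposition 3: common = {ADF}, closure = {ADF} → lossy.

Decomposition 3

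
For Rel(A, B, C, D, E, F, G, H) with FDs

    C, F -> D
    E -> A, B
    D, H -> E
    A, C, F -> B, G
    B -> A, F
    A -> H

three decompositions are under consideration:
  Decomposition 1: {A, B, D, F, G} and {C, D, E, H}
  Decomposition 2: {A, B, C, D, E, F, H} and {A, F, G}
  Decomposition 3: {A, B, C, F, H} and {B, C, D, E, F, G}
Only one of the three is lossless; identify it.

Decomposition 1: common = {D}, closure = {D} → lossy.
Decomposition 2: common = {A, F}, closure = {A, F, H} → lossy.
Decomposition 3: common = {B, C, F}, closure = {A, B, C, D, E, F, G, H} → lossless.

Decomposition 3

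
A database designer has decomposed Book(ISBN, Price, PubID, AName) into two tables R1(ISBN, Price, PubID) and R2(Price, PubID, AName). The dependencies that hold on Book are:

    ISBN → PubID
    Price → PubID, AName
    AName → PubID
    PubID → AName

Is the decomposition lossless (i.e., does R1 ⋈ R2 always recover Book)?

Yes

Common attributes: R1 ∩ R2 = {Price, PubID}.
Closure of {Price, PubID}: Price → PubID, AName applies, adding AName. So (Price, PubID)⁺ = {Price, PubID, AName}.
This closure contains every attribute of R2, so R1 ∩ R2 → R2. The join is lossless.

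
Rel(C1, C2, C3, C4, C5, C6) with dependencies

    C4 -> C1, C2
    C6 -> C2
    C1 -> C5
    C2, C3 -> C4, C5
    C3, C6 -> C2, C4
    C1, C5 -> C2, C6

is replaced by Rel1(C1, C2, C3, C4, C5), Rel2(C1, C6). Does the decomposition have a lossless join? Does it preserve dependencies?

lossless but not dependency-preserving

Lossless test: (C1)⁺ = {C1, C2, C5, C6}, which contains all of one fragment — lossless.
Dependency preservation: the restricted closure of {C6} across the fragments never reaches {C2}, so C6 → C2 cannot be enforced without a join — not preserved.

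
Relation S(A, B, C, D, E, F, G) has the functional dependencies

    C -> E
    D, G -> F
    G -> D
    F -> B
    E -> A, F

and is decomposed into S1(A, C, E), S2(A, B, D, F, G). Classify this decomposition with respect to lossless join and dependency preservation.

lossy and not dependency-preserving

Lossless test: (A)⁺ = {A}, which is a superkey of neither fragment — lossy.
Dependency preservation: the restricted closure of {E} across the fragments never reaches {A, F}, so E → A, F cannot be enforced without a join — not preserved.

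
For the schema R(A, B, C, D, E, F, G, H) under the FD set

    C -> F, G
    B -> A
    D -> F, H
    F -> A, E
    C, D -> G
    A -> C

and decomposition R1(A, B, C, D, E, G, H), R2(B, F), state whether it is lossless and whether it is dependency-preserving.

lossless but not dependency-preserving

Lossless test: (B)⁺ = {A, B, C, E, F, G}, which contains all of one fragment — lossless.
Dependency preservation: the restricted closure of {C} across the fragments never reaches {F, G}, so C → F, G cannot be enforced without a join — not preserved.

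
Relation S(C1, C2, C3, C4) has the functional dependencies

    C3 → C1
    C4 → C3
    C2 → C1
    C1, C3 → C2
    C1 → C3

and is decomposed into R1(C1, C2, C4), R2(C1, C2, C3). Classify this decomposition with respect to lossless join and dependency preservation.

lossless and dependency-preserving

Lossless test: (C1, C2)⁺ = {C1, C2, C3}, which contains all of one fragment — lossless.
Dependency preservation: C4 → C3 is not contained in any single fragment, but the restricted closure of its left-hand side across the fragments still reaches the right-hand side; the remaining FDs each lie inside some fragment. All dependencies are preserved.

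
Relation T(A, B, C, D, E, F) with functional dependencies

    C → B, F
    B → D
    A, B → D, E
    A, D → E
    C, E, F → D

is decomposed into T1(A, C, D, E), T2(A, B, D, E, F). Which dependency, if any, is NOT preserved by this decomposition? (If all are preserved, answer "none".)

C → B, F

Check C → B, F: no single fragment contains all of {B, C, F}, and the restricted closure of {C} across the fragments never reaches {B, F}.
B → D is preserved.
A, B → D, E is preserved.
A, D → E is preserved.
C, E, F → D is preserved.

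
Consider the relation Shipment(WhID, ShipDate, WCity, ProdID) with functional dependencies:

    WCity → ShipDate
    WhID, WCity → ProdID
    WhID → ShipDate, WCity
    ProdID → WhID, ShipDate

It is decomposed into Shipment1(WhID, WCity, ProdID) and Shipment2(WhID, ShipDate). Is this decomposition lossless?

Yes

Common attributes: Shipment1 ∩ Shipment2 = {WhID}.
Closure of {WhID}: WhID → ShipDate, WCity applies, adding ShipDate, WCity; WhID, WCity → ProdID applies, adding ProdID. So (WhID)⁺ = {WhID, ShipDate, WCity, ProdID}.
This closure contains every attribute of Shipment1, so Shipment1 ∩ Shipment2 → Shipment1. The join is lossless.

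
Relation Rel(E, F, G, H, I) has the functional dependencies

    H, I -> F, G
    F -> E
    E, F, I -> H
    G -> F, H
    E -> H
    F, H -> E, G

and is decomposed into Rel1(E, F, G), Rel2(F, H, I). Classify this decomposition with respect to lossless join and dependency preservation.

lossless but not dependency-preserving

Lossless test: (F)⁺ = {E, F, G, H}, which contains all of one fragment — lossless.
Dependency preservation: the restricted closure of {E} across the fragments never reaches {H}, so E → H cannot be enforced without a join — not preserved.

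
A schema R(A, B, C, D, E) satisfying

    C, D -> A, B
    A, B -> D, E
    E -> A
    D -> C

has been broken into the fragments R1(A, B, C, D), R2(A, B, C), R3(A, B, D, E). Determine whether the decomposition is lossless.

Yes

Chase test. Columns are A, B, C, D, E; row i has aⱼ where attribute j ∈ Ri, else bᵢⱼ.
Initial tableau (one row per fragment):
  row 1: a1 a2 a3 a4 b15
  row 2: a1 a2 a3 b24 b25
  row 3: a1 a2 b33 a4 a5
Rows 1 and 2 agree on A, B; apply A, B→D, E and equate their D, E entries.
Rows 1 and 3 agree on A, B; apply A, B→D, E and equate their D, E entries.
Rows 1 and 3 agree on D; apply D→C and equate their C entries.
Row 1 is now all distinguished symbols — the join is lossless.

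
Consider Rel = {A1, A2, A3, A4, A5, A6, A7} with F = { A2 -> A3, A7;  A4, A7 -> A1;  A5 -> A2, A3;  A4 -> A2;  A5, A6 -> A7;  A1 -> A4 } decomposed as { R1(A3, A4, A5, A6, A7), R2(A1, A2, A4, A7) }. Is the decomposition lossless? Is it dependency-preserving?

lossless but not dependency-preserving

Lossless test: (A4, A7)⁺ = {A1, A2, A3, A4, A7}, which contains all of one fragment — lossless.
Dependency preservation: the restricted closure of {A2} across the fragments never reaches {A3, A7}, so A2 → A3, A7 cannot be enforced without a join — not preserved.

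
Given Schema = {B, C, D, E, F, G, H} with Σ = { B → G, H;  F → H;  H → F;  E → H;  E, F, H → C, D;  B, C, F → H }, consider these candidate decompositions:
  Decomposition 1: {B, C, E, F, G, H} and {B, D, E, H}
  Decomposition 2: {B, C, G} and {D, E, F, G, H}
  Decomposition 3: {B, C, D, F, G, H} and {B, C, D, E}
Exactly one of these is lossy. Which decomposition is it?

Decomposition 1: common = {B, E, H}, closure = {B, C, D, E, F, G, H} → lossless.
Decomposition 2: common = {G}, closure = {G} → lossy.
Decomposition 3: common = {B, C, D}, closure = {B, C, D, F, G, H} → lossless.

Decomposition 2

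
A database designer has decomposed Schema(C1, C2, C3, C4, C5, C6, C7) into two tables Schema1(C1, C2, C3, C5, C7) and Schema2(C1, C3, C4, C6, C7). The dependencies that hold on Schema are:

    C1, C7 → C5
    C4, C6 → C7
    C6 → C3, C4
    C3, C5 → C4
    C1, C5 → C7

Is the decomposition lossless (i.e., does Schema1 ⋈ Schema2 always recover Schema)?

Common attributes: Schema1 ∩ Schema2 = {C1, C3, C7}.
Closure of {C1, C3, C7}: C1, C7 → C5 applies, adding C5; C3, C5 → C4 applies, adding C4. So (C1, C3, C7)⁺ = {C1, C3, C4, C5, C7}.
The closure contains neither all of Schema1 = {C1, C2, C3, C5, C7} nor all of Schema2 = {C1, C3, C4, C6, C7}, so the common attributes are not a superkey of either fragment. The join is lossy.

No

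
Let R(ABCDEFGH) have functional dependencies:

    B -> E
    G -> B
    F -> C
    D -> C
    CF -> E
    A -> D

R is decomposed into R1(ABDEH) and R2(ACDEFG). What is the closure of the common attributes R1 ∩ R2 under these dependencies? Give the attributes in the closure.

ACDE

R1 ∩ R2 = {ADE}.
D → C applies, adding C
Closure: {ACDE}.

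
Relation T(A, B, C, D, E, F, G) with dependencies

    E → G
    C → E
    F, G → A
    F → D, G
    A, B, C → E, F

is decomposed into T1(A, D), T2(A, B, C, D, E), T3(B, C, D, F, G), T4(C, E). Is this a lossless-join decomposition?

No

Chase test. Columns are A, B, C, D, E, F, G; row i has aⱼ where attribute j ∈ Ti, else bᵢⱼ.
Initial tableau (one row per fragment):
  row 1: a1 b12 b13 a4 b15 b16 b17
  row 2: a1 a2 a3 a4 a5 b26 b27
  row 3: b31 a2 a3 a4 b35 a6 a7
  row 4: b41 b42 a3 b44 a5 b46 b47
Rows 2 and 4 agree on E; apply E→G and equate their G entries.
Rows 2 and 3 agree on C; apply C→E and equate their E entries.
Rows 2 and 3 agree on E; apply E→G and equate their G entries.
No row becomes fully distinguished — the join is lossy.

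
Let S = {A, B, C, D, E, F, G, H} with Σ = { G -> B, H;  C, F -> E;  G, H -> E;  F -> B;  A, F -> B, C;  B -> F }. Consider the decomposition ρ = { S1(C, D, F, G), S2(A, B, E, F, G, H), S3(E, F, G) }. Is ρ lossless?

No

Chase test. Columns are A, B, C, D, E, F, G, H; row i has aⱼ where attribute j ∈ Si, else bᵢⱼ.
Initial tableau (one row per fragment):
  row 1: b11 b12 a3 a4 b15 a6 a7 b18
  row 2: a1 a2 b23 b24 a5 a6 a7 a8
  row 3: b31 b32 b33 b34 a5 a6 a7 b38
Rows 1 and 2 agree on G; apply G→B, H and equate their B, H entries.
Rows 1 and 3 agree on G; apply G→B, H and equate their B, H entries.
Rows 1 and 2 agree on G, H; apply G, H→E and equate their E entries.
No row becomes fully distinguished — the join is lossy.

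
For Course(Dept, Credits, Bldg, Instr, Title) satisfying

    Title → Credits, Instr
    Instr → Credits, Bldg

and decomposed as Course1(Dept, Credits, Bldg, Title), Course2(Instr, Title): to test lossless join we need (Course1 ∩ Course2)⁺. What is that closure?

Course1 ∩ Course2 = {Title}.
Title → Credits, Instr applies, adding Credits, Instr
Instr → Credits, Bldg applies, adding Bldg
Closure: {Credits, Bldg, Instr, Title}.

Credits, Bldg, Instr, Title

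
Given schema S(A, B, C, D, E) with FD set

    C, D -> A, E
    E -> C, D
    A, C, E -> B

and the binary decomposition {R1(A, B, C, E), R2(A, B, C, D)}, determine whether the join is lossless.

Common attributes: R1 ∩ R2 = {A, B, C}.
No dependency enlarges {A, B, C}, so (A, B, C)⁺ = {A, B, C}.
The closure contains neither all of R1 = {A, B, C, E} nor all of R2 = {A, B, C, D}, so the common attributes are not a superkey of either fragment. The join is lossy.

No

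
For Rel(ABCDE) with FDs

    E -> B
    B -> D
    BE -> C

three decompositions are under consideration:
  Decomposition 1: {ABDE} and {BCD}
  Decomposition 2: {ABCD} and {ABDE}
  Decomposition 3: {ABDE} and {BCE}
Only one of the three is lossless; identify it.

Decomposition 3

Decomposition 1: common = {BD}, closure = {BD} → lossy.
Decomposition 2: common = {ABD}, closure = {ABD} → lossy.
Decomposition 3: common = {BE}, closure = {BCDE} → lossless.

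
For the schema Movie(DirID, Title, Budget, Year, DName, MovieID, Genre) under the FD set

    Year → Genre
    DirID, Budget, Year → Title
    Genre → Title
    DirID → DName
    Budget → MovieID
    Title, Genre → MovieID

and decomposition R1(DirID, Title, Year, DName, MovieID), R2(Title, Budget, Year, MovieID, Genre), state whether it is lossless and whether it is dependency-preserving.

lossy but dependency-preserving

Lossless test: (Title, Year, MovieID)⁺ = {Title, Year, MovieID, Genre}, which is a superkey of neither fragment — lossy.
Dependency preservation: DirID, Budget, Year → Title is not contained in any single fragment, but the restricted closure of its left-hand side across the fragments still reaches the right-hand side; the remaining FDs each lie inside some fragment. All dependencies are preserved.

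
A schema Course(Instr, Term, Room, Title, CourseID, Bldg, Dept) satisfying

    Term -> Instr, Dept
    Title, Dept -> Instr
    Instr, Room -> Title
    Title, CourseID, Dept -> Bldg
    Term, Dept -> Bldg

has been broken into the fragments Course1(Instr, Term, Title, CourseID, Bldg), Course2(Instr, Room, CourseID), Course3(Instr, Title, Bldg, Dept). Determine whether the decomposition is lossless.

No

Chase test. Columns are Instr, Term, Room, Title, CourseID, Bldg, Dept; row i has aⱼ where attribute j ∈ Coursei, else bᵢⱼ.
Initial tableau (one row per fragment):
  row 1: a1 a2 b13 a4 a5 a6 b17
  row 2: a1 b22 a3 b24 a5 b26 b27
  row 3: a1 b32 b33 a4 b35 a6 a7
No row becomes fully distinguished — the join is lossy.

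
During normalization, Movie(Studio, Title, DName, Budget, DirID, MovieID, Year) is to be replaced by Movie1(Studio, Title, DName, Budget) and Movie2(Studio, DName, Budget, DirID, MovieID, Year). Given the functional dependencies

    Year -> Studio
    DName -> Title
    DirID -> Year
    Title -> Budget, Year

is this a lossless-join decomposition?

Yes

Common attributes: Movie1 ∩ Movie2 = {Studio, DName, Budget}.
Closure of {Studio, DName, Budget}: DName → Title applies, adding Title; Title → Budget, Year applies, adding Year. So (Studio, DName, Budget)⁺ = {Studio, Title, DName, Budget, Year}.
This closure contains every attribute of Movie1, so Movie1 ∩ Movie2 → Movie1. The join is lossless.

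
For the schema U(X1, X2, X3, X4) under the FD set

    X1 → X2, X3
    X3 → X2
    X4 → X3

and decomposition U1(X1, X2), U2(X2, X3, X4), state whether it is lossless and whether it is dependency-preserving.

Lossless test: (X2)⁺ = {X2}, which is a superkey of neither fragment — lossy.
Dependency preservation: the restricted closure of {X1} across the fragments never reaches {X2, X3}, so X1 → X2, X3 cannot be enforced without a join — not preserved.

lossy and not dependency-preserving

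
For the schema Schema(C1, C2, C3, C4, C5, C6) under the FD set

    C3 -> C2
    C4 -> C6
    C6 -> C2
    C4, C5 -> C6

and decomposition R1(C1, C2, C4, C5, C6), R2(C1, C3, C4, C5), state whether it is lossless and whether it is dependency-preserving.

lossless but not dependency-preserving

Lossless test: (C1, C4, C5)⁺ = {C1, C2, C4, C5, C6}, which contains all of one fragment — lossless.
Dependency preservation: the restricted closure of {C3} across the fragments never reaches {C2}, so C3 → C2 cannot be enforced without a join — not preserved.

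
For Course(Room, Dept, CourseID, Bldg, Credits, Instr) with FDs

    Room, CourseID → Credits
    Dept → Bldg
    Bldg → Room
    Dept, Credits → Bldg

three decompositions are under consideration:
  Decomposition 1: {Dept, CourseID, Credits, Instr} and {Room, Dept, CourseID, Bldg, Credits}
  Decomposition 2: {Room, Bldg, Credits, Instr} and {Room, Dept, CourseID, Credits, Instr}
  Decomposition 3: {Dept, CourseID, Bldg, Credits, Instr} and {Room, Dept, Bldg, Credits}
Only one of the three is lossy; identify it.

Decomposition 2

Decomposition 1: common = {Dept, CourseID, Credits}, closure = {Room, Dept, CourseID, Bldg, Credits} → lossless.
Decomposition 2: common = {Room, Credits, Instr}, closure = {Room, Credits, Instr} → lossy.
Decomposition 3: common = {Dept, Bldg, Credits}, closure = {Room, Dept, Bldg, Credits} → lossless.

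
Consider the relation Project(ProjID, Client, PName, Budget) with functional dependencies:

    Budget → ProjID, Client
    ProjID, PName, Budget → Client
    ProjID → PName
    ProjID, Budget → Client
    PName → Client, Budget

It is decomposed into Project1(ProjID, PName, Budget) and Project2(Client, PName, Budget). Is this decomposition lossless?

Yes

Common attributes: Project1 ∩ Project2 = {PName, Budget}.
Closure of {PName, Budget}: Budget → ProjID, Client applies, adding ProjID, Client. So (PName, Budget)⁺ = {ProjID, Client, PName, Budget}.
This closure contains every attribute of Project1, so Project1 ∩ Project2 → Project1. The join is lossless.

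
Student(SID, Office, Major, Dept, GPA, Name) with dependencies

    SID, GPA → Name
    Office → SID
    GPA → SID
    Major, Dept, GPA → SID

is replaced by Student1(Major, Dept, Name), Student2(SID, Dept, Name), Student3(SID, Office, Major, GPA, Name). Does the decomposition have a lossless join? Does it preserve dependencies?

lossy but dependency-preserving

Lossless test (chase): applying each FD to every pair of rows produces no changes in the tableau, so no row becomes fully distinguished — the join is lossy.
Dependency preservation: Major, Dept, GPA → SID is not contained in any single fragment, but the restricted closure of its left-hand side across the fragments still reaches the right-hand side; the remaining FDs each lie inside some fragment. All dependencies are preserved.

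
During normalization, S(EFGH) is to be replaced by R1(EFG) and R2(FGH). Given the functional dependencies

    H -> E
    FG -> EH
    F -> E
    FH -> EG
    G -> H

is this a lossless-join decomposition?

Yes

Common attributes: R1 ∩ R2 = {FG}.
Closure of {FG}: FG → EH applies, adding EH. So (FG)⁺ = {EFGH}.
This closure contains every attribute of R1, so R1 ∩ R2 → R1. The join is lossless.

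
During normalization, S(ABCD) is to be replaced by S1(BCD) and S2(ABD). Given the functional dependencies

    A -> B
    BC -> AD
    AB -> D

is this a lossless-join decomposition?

Common attributes: S1 ∩ S2 = {BD}.
No dependency enlarges {BD}, so (BD)⁺ = {BD}.
The closure contains neither all of S1 = {BCD} nor all of S2 = {ABD}, so the common attributes are not a superkey of either fragment. The join is lossy.

No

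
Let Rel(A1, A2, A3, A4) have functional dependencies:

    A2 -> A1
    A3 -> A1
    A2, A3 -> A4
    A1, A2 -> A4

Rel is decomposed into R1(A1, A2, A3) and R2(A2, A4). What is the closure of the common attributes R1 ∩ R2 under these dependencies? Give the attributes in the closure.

R1 ∩ R2 = {A2}.
A2 → A1 applies, adding A1
A1, A2 → A4 applies, adding A4
Closure: {A1, A2, A4}.

A1, A2, A4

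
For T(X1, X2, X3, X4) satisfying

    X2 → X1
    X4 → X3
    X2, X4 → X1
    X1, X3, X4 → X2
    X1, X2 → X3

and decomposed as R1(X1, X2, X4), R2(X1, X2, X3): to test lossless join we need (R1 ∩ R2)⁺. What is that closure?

R1 ∩ R2 = {X1, X2}.
X1, X2 → X3 applies, adding X3
Closure: {X1, X2, X3}.

X1, X2, X3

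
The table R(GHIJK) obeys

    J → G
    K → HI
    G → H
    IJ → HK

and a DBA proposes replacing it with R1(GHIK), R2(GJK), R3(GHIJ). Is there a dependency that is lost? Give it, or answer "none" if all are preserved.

Check IJ → HK: no single fragment contains all of {HIJK}, and the restricted closure of {IJ} across the fragments never reaches {HK}.
J → G is preserved.
K → HI is preserved.
G → H is preserved.

IJ → HK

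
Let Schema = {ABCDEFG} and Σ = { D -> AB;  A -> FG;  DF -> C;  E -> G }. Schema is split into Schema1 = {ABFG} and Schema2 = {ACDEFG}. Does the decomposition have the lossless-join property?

No

Common attributes: Schema1 ∩ Schema2 = {AFG}.
No dependency enlarges {AFG}, so (AFG)⁺ = {AFG}.
The closure contains neither all of Schema1 = {ABFG} nor all of Schema2 = {ACDEFG}, so the common attributes are not a superkey of either fragment. The join is lossy.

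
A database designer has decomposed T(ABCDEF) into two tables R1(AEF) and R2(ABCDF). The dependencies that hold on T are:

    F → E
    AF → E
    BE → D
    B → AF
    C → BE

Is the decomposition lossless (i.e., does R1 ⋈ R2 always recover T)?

Yes

Common attributes: R1 ∩ R2 = {AF}.
Closure of {AF}: F → E applies, adding E. So (AF)⁺ = {AEF}.
This closure contains every attribute of R1, so R1 ∩ R2 → R1. The join is lossless.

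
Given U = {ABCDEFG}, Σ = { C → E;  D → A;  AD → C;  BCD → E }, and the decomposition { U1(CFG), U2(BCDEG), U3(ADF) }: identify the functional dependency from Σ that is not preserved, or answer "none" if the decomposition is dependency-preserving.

none

C → E lies within U2.
D → A lies within U3.
AD → C: restricted closure across fragments reaches C.
BCD → E lies within U2.
Every dependency is enforceable on the fragments, so the decomposition is dependency-preserving.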